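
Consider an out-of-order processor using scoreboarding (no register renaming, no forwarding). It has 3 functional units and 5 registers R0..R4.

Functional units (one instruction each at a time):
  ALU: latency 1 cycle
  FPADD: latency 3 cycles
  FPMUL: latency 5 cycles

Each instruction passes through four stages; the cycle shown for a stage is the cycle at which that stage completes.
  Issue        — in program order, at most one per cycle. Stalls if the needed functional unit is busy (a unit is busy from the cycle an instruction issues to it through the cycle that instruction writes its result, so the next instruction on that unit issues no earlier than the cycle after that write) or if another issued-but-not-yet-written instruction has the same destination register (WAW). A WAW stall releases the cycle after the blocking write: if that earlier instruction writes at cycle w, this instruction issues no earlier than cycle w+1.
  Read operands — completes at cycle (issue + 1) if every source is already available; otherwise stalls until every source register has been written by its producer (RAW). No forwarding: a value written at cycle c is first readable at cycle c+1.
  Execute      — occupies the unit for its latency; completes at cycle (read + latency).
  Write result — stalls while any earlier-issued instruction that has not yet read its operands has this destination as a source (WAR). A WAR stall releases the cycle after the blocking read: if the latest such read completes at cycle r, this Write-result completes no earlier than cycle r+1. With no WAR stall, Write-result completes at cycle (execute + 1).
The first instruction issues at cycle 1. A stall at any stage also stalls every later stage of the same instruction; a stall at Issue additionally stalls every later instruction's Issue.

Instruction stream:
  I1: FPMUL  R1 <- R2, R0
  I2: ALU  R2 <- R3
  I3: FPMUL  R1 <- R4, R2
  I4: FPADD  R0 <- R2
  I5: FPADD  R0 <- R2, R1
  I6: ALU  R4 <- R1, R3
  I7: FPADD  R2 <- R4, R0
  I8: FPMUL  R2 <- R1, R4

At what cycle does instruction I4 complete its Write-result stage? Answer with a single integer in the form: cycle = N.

[I1] 1/2/7/8
[I2] 2/3/4/5
[I3] 9/10/15/16  (struct: FPMUL busy until I1 writes@8)
[I4] 10/11/14/15
[I5] 16/17/20/21  (struct: FPADD busy until I4 writes@15)
[I6] 17/18/19/20
[I7] 22/23/26/27  (struct: FPADD busy until I5 writes@21)
[I8] 28/29/34/35  (WAW R2: wait I7 write@27)

cycle = 15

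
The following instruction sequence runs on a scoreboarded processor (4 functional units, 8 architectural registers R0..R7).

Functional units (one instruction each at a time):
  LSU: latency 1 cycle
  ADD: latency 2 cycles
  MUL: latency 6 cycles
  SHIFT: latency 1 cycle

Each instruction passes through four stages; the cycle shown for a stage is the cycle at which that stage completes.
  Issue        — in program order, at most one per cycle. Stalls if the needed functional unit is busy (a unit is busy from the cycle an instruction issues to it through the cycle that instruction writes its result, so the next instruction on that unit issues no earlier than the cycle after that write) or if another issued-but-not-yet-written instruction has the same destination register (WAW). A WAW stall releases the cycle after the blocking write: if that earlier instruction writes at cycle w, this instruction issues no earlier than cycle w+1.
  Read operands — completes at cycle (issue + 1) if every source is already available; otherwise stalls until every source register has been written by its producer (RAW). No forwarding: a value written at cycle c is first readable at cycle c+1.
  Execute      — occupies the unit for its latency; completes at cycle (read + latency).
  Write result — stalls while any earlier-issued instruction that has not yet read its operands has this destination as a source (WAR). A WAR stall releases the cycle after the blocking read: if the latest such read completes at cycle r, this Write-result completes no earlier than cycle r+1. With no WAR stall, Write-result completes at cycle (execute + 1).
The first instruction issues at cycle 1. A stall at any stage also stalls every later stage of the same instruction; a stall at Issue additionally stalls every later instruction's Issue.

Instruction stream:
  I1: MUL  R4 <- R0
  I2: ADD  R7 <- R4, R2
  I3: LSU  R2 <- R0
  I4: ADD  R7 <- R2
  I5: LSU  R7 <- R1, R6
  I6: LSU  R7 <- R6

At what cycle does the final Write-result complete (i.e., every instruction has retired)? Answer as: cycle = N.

t=1  I1 dispatched to MUL
t=2  I1 operands ready, I2 dispatched to ADD
t=3  I3 dispatched to LSU
t=4  I3 operands ready
t=5  I3 complete
t=8  I1 complete
t=9  R4←I1
t=10  I2 operands ready
t=11  R2←I3
t=12  I2 complete
t=13  R7←I2
t=14  I4 dispatched to ADD
t=15  I4 operands ready
t=17  I4 complete
t=18  R7←I4
t=19  I5 dispatched to LSU
t=20  I5 operands ready
t=21  I5 complete
t=22  R7←I5
t=23  I6 dispatched to LSU
t=24  I6 operands ready
t=25  I6 complete
t=26  R7←I6

cycle = 26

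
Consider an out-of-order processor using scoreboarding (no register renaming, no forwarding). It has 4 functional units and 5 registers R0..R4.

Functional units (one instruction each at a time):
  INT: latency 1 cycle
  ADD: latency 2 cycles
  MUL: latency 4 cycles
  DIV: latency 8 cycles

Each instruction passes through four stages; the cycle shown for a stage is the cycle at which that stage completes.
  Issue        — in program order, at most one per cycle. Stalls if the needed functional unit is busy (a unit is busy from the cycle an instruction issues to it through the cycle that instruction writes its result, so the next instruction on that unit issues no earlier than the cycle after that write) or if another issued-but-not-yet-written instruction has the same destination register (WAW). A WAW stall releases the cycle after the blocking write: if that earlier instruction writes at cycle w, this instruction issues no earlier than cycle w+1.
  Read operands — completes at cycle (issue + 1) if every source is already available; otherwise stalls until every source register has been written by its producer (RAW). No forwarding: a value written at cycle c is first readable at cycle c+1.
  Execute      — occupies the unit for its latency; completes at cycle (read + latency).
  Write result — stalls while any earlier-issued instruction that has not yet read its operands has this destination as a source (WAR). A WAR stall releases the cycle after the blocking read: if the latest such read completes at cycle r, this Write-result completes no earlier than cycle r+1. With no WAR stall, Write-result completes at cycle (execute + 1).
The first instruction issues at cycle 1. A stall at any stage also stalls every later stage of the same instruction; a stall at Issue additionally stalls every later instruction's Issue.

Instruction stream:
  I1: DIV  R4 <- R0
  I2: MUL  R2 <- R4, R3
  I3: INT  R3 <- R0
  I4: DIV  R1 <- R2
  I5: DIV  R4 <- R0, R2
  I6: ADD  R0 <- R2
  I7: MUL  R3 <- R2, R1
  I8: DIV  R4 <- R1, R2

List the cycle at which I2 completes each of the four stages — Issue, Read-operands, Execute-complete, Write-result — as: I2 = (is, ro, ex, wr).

I2 = (2, 12, 16, 17)

I1: IS=1 RO=2 EX=10 WR=11
I2: IS=2 RO=12 EX=16 WR=17  [RAW R4: wait I1 write@11]
I3: IS=3 RO=4 EX=5 WR=13  [WAR R3: wait I2 read@12]
I4: IS=12 RO=18 EX=26 WR=27  [struct: DIV busy until I1 writes@11; RAW R2: wait I2 write@17]
I5: IS=28 RO=29 EX=37 WR=38  [struct: DIV busy until I4 writes@27]
I6: IS=29 RO=30 EX=32 WR=33
I7: IS=30 RO=31 EX=35 WR=36
I8: IS=39 RO=40 EX=48 WR=49  [struct: DIV busy until I5 writes@38]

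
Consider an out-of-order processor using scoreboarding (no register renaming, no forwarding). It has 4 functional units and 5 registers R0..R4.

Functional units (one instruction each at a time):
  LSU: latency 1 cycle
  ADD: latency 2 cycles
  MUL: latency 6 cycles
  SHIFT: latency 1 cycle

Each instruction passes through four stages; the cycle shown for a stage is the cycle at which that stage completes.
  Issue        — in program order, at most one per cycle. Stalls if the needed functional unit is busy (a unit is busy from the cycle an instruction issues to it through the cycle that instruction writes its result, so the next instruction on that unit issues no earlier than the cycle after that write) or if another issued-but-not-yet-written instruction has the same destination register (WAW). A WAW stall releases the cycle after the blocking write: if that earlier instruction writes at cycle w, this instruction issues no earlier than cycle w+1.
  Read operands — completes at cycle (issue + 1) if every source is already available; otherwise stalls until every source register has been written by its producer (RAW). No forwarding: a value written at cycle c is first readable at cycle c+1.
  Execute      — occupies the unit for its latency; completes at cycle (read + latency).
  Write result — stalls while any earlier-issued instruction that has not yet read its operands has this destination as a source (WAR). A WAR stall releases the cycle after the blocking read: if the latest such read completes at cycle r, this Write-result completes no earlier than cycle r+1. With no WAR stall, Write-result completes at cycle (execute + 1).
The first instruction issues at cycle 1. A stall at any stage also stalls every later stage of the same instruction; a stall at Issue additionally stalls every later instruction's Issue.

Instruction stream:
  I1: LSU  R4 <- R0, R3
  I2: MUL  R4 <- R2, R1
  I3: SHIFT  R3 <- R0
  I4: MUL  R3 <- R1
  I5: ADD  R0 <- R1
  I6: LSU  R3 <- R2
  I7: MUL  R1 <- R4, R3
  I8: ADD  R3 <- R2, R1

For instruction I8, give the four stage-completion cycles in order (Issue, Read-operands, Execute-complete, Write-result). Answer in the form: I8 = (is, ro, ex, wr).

I1  is:1  ro:2  ex:3  wr:4
I2  is:5  ro:6  ex:12  wr:13  — WAW R4: wait I1 write@4
I3  is:6  ro:7  ex:8  wr:9
I4  is:14  ro:15  ex:21  wr:22  — struct: MUL busy until I2 writes@13
I5  is:15  ro:16  ex:18  wr:19
I6  is:23  ro:24  ex:25  wr:26  — WAW R3: wait I4 write@22
I7  is:24  ro:27  ex:33  wr:34  — RAW R3: wait I6 write@26
I8  is:27  ro:35  ex:37  wr:38  — WAW R3: wait I6 write@26, RAW R1: wait I7 write@34

I8 = (27, 35, 37, 38)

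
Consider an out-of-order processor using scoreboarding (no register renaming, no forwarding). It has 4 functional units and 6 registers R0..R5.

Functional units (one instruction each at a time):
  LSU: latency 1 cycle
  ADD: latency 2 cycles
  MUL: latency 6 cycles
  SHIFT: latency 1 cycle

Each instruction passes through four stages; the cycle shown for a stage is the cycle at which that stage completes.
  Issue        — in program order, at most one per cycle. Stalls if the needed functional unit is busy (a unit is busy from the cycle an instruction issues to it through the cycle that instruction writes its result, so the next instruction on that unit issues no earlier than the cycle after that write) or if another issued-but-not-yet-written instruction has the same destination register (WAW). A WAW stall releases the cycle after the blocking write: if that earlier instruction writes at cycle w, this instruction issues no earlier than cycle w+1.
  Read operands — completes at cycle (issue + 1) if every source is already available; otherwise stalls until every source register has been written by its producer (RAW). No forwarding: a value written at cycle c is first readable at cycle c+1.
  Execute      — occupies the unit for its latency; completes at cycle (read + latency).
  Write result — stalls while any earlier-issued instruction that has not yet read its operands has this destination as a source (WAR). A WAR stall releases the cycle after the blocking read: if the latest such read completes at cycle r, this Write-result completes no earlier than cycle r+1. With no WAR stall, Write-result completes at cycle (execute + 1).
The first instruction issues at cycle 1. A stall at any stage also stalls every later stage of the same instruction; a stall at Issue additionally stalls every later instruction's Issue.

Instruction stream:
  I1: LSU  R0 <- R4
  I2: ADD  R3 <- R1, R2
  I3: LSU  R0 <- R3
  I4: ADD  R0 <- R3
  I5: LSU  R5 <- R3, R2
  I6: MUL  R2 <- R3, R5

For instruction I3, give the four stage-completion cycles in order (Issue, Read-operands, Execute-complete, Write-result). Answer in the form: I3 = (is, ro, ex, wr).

I3 = (5, 7, 8, 9)

cycle 1: I1 issues→LSU
cycle 2: I1 reads; I2 issues→ADD
cycle 3: I1 exec-done; I2 reads
cycle 4: I1 writes R0
cycle 5: I2 exec-done; I3 issues→LSU
cycle 6: I2 writes R3
cycle 7: I3 reads
cycle 8: I3 exec-done
cycle 9: I3 writes R0
cycle 10: I4 issues→ADD
cycle 11: I4 reads; I5 issues→LSU
cycle 12: I5 reads; I6 issues→MUL
cycle 13: I4 exec-done; I5 exec-done
cycle 14: I4 writes R0; I5 writes R5
cycle 15: I6 reads
cycle 21: I6 exec-done
cycle 22: I6 writes R2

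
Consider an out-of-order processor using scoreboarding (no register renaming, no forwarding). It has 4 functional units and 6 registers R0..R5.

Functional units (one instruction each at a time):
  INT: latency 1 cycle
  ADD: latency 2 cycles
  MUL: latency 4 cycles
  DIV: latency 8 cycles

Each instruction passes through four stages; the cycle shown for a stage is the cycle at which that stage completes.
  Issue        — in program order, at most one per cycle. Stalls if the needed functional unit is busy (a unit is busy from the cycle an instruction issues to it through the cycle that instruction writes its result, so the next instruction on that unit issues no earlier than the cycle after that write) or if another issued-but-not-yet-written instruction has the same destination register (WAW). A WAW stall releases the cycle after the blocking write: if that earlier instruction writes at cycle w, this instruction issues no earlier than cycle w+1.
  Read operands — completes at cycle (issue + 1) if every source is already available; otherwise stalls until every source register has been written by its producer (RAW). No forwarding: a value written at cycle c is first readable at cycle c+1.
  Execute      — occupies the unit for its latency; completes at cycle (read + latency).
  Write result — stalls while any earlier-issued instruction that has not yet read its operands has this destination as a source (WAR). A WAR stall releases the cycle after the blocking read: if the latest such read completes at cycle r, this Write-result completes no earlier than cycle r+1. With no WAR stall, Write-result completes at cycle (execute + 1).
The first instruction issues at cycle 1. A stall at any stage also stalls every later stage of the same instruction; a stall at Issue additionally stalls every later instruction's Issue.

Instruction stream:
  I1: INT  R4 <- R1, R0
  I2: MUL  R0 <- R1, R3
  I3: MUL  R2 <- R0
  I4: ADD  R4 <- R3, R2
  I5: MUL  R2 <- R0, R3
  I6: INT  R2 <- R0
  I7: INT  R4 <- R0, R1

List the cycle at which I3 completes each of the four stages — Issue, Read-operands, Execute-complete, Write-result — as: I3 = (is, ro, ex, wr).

I3 = (9, 10, 14, 15)

cycle 1: I1 issues→INT
cycle 2: I1 reads · I2 issues→MUL
cycle 3: I1 exec-done · I2 reads
cycle 4: I1 writes R4
cycle 7: I2 exec-done
cycle 8: I2 writes R0
cycle 9: I3 issues→MUL
cycle 10: I3 reads · I4 issues→ADD
cycle 14: I3 exec-done
cycle 15: I3 writes R2
cycle 16: I4 reads · I5 issues→MUL
cycle 17: I5 reads
cycle 18: I4 exec-done
cycle 19: I4 writes R4
cycle 21: I5 exec-done
cycle 22: I5 writes R2
cycle 23: I6 issues→INT
cycle 24: I6 reads
cycle 25: I6 exec-done
cycle 26: I6 writes R2
cycle 27: I7 issues→INT
cycle 28: I7 reads
cycle 29: I7 exec-done
cycle 30: I7 writes R4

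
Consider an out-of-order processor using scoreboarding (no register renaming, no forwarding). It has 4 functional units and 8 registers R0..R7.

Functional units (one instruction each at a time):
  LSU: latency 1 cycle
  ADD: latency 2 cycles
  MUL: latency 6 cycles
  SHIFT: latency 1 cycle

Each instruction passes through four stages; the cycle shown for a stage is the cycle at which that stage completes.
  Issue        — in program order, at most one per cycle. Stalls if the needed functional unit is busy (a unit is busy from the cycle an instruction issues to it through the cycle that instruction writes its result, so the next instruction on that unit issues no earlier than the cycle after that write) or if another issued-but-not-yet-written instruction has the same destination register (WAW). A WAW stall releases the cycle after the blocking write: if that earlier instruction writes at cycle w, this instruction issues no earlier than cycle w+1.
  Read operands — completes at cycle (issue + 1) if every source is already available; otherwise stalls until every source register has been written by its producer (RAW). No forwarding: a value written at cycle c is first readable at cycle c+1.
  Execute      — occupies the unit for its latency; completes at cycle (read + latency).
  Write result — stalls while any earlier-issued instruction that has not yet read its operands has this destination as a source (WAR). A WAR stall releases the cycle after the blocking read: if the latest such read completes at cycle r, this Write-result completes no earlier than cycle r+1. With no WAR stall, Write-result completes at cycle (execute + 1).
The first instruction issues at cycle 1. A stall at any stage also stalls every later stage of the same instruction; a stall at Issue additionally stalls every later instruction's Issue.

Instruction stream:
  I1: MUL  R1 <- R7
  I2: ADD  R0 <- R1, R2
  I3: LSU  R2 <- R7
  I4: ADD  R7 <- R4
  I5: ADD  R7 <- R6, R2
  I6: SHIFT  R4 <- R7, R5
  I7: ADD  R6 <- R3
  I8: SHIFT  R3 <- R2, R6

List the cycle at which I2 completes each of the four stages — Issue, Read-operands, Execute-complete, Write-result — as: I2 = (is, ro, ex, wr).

  I1 | 1 | 2 | 8 | 9
  I2 | 2 | 10 | 12 | 13   RAW R1: wait I1 write@9
  I3 | 3 | 4 | 5 | 11   WAR R2: wait I2 read@10
  I4 | 14 | 15 | 17 | 18   struct: ADD busy until I2 writes@13
  I5 | 19 | 20 | 22 | 23   struct: ADD busy until I4 writes@18
  I6 | 20 | 24 | 25 | 26   RAW R7: wait I5 write@23
  I7 | 24 | 25 | 27 | 28   struct: ADD busy until I5 writes@23
  I8 | 27 | 29 | 30 | 31   struct: SHIFT busy until I6 writes@26 · RAW R6: wait I7 write@28

I2 = (2, 10, 12, 13)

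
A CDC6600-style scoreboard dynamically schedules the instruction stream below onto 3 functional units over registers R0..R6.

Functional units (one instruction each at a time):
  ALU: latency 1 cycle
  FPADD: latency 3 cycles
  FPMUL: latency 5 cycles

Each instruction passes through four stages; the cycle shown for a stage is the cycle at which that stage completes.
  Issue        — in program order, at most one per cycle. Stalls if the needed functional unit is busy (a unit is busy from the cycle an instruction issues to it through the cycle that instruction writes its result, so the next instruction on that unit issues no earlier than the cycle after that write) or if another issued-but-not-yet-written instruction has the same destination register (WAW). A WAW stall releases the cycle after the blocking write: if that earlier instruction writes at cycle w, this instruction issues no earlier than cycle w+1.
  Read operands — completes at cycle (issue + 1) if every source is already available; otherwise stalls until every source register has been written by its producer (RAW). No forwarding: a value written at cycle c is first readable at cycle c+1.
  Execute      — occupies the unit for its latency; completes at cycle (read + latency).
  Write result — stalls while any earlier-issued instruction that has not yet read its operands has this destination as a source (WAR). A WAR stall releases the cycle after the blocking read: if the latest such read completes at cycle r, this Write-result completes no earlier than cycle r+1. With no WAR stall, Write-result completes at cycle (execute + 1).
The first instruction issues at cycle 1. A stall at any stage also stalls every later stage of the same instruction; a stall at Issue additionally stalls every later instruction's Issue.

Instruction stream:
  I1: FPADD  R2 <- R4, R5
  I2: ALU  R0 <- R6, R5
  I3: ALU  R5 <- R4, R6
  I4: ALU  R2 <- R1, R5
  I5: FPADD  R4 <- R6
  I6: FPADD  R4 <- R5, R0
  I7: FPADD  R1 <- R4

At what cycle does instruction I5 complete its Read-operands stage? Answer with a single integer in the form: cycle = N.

I1 -> (1, 2, 5, 6)
I2 -> (2, 3, 4, 5)
I3 -> (6, 7, 8, 9)  // struct: ALU busy until I2 writes@5
I4 -> (10, 11, 12, 13)  // struct: ALU busy until I3 writes@9
I5 -> (11, 12, 15, 16)
I6 -> (17, 18, 21, 22)  // struct: FPADD busy until I5 writes@16
I7 -> (23, 24, 27, 28)  // struct: FPADD busy until I6 writes@22

cycle = 12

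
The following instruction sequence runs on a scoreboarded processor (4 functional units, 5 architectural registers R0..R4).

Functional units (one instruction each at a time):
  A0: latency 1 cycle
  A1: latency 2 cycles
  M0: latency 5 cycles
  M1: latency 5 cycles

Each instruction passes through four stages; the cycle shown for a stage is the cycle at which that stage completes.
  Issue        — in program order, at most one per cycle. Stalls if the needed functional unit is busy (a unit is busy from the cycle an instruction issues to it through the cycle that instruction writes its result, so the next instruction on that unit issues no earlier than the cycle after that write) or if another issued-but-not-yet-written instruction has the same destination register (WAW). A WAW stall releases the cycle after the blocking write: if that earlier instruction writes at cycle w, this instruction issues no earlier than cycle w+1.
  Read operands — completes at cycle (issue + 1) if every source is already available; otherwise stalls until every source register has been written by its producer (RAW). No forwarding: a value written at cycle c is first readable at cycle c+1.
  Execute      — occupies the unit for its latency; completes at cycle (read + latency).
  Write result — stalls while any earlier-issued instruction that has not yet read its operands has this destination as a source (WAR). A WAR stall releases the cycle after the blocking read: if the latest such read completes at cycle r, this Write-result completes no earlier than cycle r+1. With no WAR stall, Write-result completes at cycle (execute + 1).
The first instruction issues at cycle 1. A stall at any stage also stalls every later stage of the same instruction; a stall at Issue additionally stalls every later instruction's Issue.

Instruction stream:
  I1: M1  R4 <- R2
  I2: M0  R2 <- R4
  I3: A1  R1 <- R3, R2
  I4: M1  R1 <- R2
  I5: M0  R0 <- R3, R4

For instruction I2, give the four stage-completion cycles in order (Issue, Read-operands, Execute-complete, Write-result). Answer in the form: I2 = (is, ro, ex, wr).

I2 = (2, 9, 14, 15)

cycle 1: I1 issues→M1
cycle 2: I1 reads, I2 issues→M0
cycle 3: I3 issues→A1
cycle 7: I1 exec-done
cycle 8: I1 writes R4
cycle 9: I2 reads
cycle 14: I2 exec-done
cycle 15: I2 writes R2
cycle 16: I3 reads
cycle 18: I3 exec-done
cycle 19: I3 writes R1
cycle 20: I4 issues→M1
cycle 21: I4 reads, I5 issues→M0
cycle 22: I5 reads
cycle 26: I4 exec-done
cycle 27: I4 writes R1, I5 exec-done
cycle 28: I5 writes R0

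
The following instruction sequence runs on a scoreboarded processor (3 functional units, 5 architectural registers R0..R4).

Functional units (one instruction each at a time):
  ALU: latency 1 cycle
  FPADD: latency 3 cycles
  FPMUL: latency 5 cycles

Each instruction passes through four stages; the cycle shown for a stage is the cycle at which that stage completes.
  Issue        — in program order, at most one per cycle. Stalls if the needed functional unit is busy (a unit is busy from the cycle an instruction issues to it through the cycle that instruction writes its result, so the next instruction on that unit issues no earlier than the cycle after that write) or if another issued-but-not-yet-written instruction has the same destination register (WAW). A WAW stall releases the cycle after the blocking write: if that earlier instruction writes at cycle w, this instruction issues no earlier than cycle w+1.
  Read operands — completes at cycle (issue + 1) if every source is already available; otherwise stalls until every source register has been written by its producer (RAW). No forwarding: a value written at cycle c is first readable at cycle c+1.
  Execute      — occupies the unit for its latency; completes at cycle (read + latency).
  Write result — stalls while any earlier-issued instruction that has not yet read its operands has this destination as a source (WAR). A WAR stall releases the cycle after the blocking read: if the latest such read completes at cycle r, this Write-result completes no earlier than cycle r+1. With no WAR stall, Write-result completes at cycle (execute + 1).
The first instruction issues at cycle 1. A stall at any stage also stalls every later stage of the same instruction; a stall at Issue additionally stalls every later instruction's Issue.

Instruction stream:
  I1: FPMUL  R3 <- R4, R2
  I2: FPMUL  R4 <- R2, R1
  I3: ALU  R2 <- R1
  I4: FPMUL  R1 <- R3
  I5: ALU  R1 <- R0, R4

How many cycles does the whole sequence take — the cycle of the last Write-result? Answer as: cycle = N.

cycle = 28

[1] I1→FPMUL
[2] I1 RO
[7] I1 EX
[8] I1 WR R3
[9] I2→FPMUL
[10] I2 RO; I3→ALU
[11] I3 RO
[12] I3 EX
[13] I3 WR R2
[15] I2 EX
[16] I2 WR R4
[17] I4→FPMUL
[18] I4 RO
[23] I4 EX
[24] I4 WR R1
[25] I5→ALU
[26] I5 RO
[27] I5 EX
[28] I5 WR R1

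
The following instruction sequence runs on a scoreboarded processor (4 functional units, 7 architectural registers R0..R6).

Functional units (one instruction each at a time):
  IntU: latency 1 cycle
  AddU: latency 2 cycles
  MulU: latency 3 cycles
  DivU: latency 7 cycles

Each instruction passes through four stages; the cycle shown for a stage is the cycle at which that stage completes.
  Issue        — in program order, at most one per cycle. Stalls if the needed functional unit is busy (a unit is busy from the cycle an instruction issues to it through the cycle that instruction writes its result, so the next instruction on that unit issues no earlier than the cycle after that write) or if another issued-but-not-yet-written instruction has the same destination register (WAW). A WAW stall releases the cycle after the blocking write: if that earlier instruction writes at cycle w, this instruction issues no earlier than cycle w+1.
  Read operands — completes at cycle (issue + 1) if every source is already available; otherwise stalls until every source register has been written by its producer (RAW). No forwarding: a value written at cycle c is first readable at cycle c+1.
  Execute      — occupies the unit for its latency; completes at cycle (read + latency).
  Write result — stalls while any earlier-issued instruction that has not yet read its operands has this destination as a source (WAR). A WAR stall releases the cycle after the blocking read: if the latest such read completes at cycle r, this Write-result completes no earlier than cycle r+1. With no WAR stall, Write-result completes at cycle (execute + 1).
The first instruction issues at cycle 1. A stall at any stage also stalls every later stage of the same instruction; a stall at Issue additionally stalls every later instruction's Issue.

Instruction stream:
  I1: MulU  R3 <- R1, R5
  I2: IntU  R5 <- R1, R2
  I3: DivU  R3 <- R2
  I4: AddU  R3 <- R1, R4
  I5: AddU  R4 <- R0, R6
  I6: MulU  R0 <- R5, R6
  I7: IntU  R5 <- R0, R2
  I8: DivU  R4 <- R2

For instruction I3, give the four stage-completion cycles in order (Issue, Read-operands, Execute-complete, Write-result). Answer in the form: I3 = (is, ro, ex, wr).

I3 = (7, 8, 15, 16)

I1: IS=1 RO=2 EX=5 WR=6
I2: IS=2 RO=3 EX=4 WR=5
I3: IS=7 RO=8 EX=15 WR=16  [WAW R3: wait I1 write@6]
I4: IS=17 RO=18 EX=20 WR=21  [WAW R3: wait I3 write@16]
I5: IS=22 RO=23 EX=25 WR=26  [struct: AddU busy until I4 writes@21]
I6: IS=23 RO=24 EX=27 WR=28
I7: IS=24 RO=29 EX=30 WR=31  [RAW R0: wait I6 write@28]
I8: IS=27 RO=28 EX=35 WR=36  [WAW R4: wait I5 write@26]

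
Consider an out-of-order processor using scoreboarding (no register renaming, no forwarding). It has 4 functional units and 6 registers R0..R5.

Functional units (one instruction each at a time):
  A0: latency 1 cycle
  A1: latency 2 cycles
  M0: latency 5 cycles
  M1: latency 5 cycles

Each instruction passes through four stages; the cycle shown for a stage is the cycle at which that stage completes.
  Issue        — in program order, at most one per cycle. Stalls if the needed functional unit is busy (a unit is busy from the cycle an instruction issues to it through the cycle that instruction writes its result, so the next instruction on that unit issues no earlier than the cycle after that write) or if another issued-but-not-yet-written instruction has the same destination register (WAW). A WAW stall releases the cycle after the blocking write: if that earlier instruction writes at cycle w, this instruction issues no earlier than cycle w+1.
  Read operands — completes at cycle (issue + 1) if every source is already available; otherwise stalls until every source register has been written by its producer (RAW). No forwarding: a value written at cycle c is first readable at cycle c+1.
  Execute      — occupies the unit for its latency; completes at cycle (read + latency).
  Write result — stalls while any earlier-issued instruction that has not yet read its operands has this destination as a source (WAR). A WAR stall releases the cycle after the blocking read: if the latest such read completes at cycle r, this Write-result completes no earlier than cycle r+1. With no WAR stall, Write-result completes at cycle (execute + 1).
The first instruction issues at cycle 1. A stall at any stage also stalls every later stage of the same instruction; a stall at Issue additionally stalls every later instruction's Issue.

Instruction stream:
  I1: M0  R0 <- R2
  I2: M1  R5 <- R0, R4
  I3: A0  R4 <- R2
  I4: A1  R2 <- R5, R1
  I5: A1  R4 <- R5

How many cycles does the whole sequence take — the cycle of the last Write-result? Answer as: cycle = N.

I1: IS=1 RO=2 EX=7 WR=8
I2: IS=2 RO=9 EX=14 WR=15  [RAW R0: wait I1 write@8]
I3: IS=3 RO=4 EX=5 WR=10  [WAR R4: wait I2 read@9]
I4: IS=4 RO=16 EX=18 WR=19  [RAW R5: wait I2 write@15]
I5: IS=20 RO=21 EX=23 WR=24  [struct: A1 busy until I4 writes@19]

cycle = 24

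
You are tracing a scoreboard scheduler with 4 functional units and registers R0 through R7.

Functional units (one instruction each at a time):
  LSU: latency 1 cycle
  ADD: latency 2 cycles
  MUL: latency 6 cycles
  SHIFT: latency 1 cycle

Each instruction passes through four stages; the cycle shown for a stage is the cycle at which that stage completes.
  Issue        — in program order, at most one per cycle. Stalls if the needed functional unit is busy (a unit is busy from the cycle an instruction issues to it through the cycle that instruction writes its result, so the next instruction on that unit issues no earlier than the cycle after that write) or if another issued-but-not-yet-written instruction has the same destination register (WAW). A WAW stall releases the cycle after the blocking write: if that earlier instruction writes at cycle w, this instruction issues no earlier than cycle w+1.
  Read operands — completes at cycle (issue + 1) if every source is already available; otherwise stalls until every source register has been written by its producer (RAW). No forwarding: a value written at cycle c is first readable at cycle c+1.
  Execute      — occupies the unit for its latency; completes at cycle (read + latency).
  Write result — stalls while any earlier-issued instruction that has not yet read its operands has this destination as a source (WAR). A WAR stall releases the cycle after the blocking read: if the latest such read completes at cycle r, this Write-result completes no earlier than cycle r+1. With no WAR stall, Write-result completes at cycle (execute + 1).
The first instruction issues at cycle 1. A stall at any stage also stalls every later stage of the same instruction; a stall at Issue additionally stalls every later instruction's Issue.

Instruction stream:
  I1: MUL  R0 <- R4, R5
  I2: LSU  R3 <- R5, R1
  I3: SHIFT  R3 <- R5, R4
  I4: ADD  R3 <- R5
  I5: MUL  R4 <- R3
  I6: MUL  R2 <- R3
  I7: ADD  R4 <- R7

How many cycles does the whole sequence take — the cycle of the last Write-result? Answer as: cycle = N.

cycle = 31

c1: issue I1 (MUL)
c2: I1 read-ops | issue I2 (LSU)
c3: I2 read-ops
c4: I2 finished on LSU
c5: I2→R3
c6: issue I3 (SHIFT)
c7: I3 read-ops
c8: I1 finished on MUL | I3 finished on SHIFT
c9: I1→R0 | I3→R3
c10: issue I4 (ADD)
c11: I4 read-ops | issue I5 (MUL)
c13: I4 finished on ADD
c14: I4→R3
c15: I5 read-ops
c21: I5 finished on MUL
c22: I5→R4
c23: issue I6 (MUL)
c24: I6 read-ops | issue I7 (ADD)
c25: I7 read-ops
c27: I7 finished on ADD
c28: I7→R4
c30: I6 finished on MUL
c31: I6→R2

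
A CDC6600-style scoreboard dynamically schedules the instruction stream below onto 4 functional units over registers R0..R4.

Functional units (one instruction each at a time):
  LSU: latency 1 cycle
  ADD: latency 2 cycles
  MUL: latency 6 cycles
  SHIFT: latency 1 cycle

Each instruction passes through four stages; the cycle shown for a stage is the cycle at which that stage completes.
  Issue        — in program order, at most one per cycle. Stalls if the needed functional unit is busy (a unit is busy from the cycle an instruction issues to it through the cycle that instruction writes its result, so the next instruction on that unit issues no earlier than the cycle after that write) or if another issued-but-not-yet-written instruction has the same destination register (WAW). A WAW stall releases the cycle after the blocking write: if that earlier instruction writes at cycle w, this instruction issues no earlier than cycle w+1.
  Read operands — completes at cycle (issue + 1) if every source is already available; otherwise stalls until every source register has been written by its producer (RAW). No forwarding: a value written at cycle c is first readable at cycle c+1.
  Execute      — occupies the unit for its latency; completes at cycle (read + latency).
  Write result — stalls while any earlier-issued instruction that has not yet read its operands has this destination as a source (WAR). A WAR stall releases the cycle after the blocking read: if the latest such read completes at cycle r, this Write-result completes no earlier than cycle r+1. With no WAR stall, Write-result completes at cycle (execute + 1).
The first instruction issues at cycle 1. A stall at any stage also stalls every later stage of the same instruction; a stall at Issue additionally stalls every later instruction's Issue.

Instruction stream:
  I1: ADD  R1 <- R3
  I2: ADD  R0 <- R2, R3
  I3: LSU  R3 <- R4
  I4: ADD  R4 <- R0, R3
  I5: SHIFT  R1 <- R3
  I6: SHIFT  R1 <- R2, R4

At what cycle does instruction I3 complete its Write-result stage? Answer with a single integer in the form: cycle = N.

cycle = 10

[1] I1 issues→ADD
[2] I1 reads
[4] I1 exec-done
[5] I1 writes R1
[6] I2 issues→ADD
[7] I2 reads, I3 issues→LSU
[8] I3 reads
[9] I2 exec-done, I3 exec-done
[10] I2 writes R0, I3 writes R3
[11] I4 issues→ADD
[12] I4 reads, I5 issues→SHIFT
[13] I5 reads
[14] I4 exec-done, I5 exec-done
[15] I4 writes R4, I5 writes R1
[16] I6 issues→SHIFT
[17] I6 reads
[18] I6 exec-done
[19] I6 writes R1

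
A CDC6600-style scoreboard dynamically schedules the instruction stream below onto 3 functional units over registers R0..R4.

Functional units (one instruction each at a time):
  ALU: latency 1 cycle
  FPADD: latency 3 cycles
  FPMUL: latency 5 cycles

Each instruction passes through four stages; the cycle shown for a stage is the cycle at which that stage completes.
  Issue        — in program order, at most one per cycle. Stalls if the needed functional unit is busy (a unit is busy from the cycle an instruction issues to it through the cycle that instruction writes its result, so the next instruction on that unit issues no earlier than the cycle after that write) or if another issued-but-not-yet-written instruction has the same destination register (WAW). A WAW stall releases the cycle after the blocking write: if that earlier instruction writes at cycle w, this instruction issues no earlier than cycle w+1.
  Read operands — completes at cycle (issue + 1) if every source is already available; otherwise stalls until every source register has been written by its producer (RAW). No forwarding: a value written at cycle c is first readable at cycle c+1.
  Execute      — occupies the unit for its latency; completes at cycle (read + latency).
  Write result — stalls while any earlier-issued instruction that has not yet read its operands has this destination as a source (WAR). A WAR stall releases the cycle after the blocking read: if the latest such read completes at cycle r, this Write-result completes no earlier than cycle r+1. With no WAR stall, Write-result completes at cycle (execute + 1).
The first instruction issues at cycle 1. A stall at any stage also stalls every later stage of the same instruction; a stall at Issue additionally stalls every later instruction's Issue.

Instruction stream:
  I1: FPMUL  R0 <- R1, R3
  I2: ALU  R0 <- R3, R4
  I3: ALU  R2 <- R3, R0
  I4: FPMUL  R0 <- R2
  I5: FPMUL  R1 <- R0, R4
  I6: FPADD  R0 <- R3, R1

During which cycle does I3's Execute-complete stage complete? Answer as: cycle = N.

cycle = 15

[I1] 1/2/7/8
[I2] 9/10/11/12  (WAW R0: wait I1 write@8)
[I3] 13/14/15/16  (struct: ALU busy until I2 writes@12)
[I4] 14/17/22/23  (RAW R2: wait I3 write@16)
[I5] 24/25/30/31  (struct: FPMUL busy until I4 writes@23)
[I6] 25/32/35/36  (RAW R1: wait I5 write@31)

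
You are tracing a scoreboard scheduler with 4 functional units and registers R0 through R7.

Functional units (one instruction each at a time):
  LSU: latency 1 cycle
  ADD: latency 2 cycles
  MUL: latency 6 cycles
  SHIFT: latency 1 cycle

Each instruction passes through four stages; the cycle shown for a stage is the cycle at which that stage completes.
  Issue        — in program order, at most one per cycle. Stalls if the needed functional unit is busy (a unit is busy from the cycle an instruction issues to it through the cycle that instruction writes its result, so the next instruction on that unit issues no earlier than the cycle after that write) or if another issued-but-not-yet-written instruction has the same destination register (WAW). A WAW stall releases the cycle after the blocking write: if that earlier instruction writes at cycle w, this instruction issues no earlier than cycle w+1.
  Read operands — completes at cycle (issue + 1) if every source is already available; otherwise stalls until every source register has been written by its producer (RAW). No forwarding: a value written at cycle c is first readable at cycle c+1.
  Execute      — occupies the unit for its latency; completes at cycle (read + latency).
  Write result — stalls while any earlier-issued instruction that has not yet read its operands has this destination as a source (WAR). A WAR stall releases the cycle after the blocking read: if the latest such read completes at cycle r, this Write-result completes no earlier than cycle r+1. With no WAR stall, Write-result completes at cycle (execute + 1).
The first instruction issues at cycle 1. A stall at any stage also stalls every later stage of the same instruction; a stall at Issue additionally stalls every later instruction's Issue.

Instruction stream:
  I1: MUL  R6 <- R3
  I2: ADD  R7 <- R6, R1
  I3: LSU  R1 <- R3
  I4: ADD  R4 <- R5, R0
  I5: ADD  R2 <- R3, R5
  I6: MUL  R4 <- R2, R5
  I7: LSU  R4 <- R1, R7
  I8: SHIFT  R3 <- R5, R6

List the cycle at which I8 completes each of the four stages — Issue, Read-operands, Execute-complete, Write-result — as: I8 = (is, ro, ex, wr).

I8 = (33, 34, 35, 36)

I1 -> (1, 2, 8, 9)
I2 -> (2, 10, 12, 13)  // RAW R6: wait I1 write@9
I3 -> (3, 4, 5, 11)  // WAR R1: wait I2 read@10
I4 -> (14, 15, 17, 18)  // struct: ADD busy until I2 writes@13
I5 -> (19, 20, 22, 23)  // struct: ADD busy until I4 writes@18
I6 -> (20, 24, 30, 31)  // RAW R2: wait I5 write@23
I7 -> (32, 33, 34, 35)  // WAW R4: wait I6 write@31
I8 -> (33, 34, 35, 36)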